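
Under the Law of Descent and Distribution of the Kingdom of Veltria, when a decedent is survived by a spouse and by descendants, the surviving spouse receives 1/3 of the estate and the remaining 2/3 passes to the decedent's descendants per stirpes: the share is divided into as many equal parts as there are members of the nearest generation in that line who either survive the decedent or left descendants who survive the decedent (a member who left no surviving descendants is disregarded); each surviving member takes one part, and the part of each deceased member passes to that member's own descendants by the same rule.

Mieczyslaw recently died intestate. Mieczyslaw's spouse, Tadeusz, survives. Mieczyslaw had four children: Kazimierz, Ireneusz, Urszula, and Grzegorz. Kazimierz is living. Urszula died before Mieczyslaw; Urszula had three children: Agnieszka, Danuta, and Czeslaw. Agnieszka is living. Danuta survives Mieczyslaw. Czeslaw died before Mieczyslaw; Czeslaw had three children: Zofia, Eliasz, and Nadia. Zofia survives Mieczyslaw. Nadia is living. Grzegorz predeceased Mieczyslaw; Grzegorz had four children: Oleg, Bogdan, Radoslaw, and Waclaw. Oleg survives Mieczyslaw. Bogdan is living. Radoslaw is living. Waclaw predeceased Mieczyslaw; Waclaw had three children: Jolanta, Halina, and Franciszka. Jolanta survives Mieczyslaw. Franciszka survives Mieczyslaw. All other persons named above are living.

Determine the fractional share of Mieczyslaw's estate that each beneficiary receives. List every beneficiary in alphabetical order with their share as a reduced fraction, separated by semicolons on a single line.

Agnieszka 1/18; Bogdan 1/24; Danuta 1/18; Eliasz 1/54; Franciszka 1/72; Halina 1/72; Ireneusz 1/6; Jolanta 1/72; Kazimierz 1/6; Nadia 1/54; Oleg 1/24; Radoslaw 1/24; Tadeusz 1/3; Zofia 1/54

Tadeusz, as surviving spouse, takes 1/3.
The remaining 2/3 passes to Mieczyslaw's descendants per stirpes.
The 2/3 is divided into 4 equal shares of 1/6 among Kazimierz, Ireneusz, Urszula, Grzegorz.
Kazimierz is living and takes 1/6.
Ireneusz is living and takes 1/6.
Urszula predeceased; the 1/6 allotted to Urszula's branch passes to Urszula's issue by representation.
The 1/6 is divided into 3 equal shares of 1/18 among Agnieszka, Danuta, Czeslaw.
Agnieszka is living and takes 1/18.
Danuta is living and takes 1/18.
Czeslaw predeceased; the 1/18 allotted to Czeslaw's branch passes to Czeslaw's issue by representation.
The 1/18 is divided into 3 equal shares of 1/54 among Zofia, Eliasz, Nadia.
Zofia is living and takes 1/54.
Eliasz is living and takes 1/54.
Nadia is living and takes 1/54.
Grzegorz predeceased; the 1/6 allotted to Grzegorz's branch passes to Grzegorz's issue by representation.
The 1/6 is divided into 4 equal shares of 1/24 among Oleg, Bogdan, Radoslaw, Waclaw.
Oleg is living and takes 1/24.
Bogdan is living and takes 1/24.
Radoslaw is living and takes 1/24.
Waclaw predeceased; the 1/24 allotted to Waclaw's branch passes to Waclaw's issue by representation.
The 1/24 is divided into 3 equal shares of 1/72 among Jolanta, Halina, Franciszka.
Jolanta is living and takes 1/72.
Halina is living and takes 1/72.
Franciszka is living and takes 1/72.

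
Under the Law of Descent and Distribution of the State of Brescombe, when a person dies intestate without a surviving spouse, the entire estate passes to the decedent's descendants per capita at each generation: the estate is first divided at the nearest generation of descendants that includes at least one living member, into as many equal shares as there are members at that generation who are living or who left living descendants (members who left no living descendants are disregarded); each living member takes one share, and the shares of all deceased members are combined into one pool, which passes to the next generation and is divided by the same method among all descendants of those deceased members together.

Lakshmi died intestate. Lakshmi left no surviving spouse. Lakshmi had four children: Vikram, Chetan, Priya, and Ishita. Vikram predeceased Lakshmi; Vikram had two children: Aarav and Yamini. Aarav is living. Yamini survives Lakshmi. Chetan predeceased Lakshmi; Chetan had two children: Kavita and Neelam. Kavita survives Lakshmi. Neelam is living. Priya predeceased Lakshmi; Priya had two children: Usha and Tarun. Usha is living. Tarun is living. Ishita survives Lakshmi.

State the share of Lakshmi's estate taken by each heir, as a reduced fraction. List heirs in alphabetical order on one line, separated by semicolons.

Aarav 1/8; Ishita 1/4; Kavita 1/8; Neelam 1/8; Tarun 1/8; Usha 1/8; Yamini 1/8

There is no surviving spouse, so the entire estate passes to Lakshmi's descendants per capita at each generation.
At generation 1 (Vikram, Chetan, Priya, Ishita) there are 4 shares of (1)/4 = 1/4 each.
Living: Ishita — each takes 1/4.
Deceased: Vikram, Chetan, and Priya. Their combined 3/4 is pooled and carried to generation 2.
At generation 2 (Aarav, Yamini, Kavita, Neelam, Usha, Tarun) there are 6 shares of (3/4)/6 = 1/8 each.
Living: Aarav, Yamini, Kavita, Neelam, Usha, and Tarun — each takes 1/8.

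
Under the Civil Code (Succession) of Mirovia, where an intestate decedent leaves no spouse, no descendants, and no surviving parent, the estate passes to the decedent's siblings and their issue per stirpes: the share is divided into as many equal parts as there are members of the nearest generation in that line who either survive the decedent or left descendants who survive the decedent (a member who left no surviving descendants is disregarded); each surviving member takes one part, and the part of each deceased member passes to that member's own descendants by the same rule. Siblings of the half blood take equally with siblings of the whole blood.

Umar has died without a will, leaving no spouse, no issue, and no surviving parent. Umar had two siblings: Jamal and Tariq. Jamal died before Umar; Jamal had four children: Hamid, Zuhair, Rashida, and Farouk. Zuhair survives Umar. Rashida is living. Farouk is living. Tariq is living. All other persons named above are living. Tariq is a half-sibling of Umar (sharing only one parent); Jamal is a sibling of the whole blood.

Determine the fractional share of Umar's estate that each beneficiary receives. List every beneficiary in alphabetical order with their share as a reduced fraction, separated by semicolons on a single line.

Farouk 1/8; Hamid 1/8; Rashida 1/8; Tariq 1/2; Zuhair 1/8

No spouse, descendants, or parent survives, so the estate passes to Umar's siblings per stirpes.
Half-blood and whole-blood siblings take equally under the stated rule.
The estate is divided into 2 equal shares of 1/2 among Jamal, Tariq.
Jamal predeceased; the 1/2 allotted to Jamal's branch passes to Jamal's issue by representation.
The 1/2 is divided into 4 equal shares of 1/8 among Hamid, Zuhair, Rashida, Farouk.
Hamid is living and takes 1/8.
Zuhair is living and takes 1/8.
Rashida is living and takes 1/8.
Farouk is living and takes 1/8.
Tariq is living and takes 1/2.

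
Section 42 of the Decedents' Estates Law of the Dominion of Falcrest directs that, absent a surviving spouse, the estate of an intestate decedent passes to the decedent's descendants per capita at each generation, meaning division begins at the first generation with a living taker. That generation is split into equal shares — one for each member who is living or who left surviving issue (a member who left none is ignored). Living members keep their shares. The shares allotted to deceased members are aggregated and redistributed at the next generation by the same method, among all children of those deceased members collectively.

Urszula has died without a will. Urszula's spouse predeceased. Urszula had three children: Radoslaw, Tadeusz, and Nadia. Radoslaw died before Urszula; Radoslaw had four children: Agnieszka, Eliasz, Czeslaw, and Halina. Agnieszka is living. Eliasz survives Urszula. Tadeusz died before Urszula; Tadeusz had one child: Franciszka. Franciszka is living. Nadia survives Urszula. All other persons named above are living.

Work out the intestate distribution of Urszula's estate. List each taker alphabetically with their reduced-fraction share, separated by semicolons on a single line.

Agnieszka 2/15; Czeslaw 2/15; Eliasz 2/15; Franciszka 2/15; Halina 2/15; Nadia 1/3

There is no surviving spouse, so the entire estate passes to Urszula's descendants per capita at each generation.
At generation 1 (Radoslaw, Tadeusz, Nadia) there are 3 shares of (1)/3 = 1/3 each.
Living: Nadia — each takes 1/3.
Deceased: Radoslaw and Tadeusz. Their combined 2/3 is pooled and carried to generation 2.
At generation 2 (Agnieszka, Eliasz, Czeslaw, Halina, Franciszka) there are 5 shares of (2/3)/5 = 2/15 each.
Living: Agnieszka, Eliasz, Czeslaw, Halina, and Franciszka — each takes 2/15.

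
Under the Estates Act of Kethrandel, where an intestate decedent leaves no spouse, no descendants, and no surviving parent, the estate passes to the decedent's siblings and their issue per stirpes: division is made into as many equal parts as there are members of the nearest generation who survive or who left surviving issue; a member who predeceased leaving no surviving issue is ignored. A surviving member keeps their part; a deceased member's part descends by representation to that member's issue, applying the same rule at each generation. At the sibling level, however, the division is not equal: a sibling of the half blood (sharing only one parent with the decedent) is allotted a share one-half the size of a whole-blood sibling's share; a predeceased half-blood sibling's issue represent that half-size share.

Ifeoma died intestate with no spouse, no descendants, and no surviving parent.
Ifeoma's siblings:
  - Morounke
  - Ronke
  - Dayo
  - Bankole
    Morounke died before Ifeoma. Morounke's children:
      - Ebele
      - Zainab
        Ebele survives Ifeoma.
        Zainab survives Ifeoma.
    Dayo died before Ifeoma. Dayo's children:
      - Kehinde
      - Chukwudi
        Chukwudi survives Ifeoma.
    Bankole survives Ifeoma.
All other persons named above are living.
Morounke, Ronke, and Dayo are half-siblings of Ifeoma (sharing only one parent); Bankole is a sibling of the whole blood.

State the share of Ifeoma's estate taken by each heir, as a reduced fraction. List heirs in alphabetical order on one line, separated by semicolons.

Bankole 2/5; Chukwudi 1/10; Ebele 1/10; Kehinde 1/10; Ronke 1/5; Zainab 1/10

No spouse, descendants, or parent survives, so the estate passes to Ifeoma's siblings per stirpes.
Half-blood siblings count for one-half the weight of whole-blood siblings at the initial division.
Dividing 1 in proportion to weights (total weight 5/2): Morounke (weight 1/2) → 1/5; Ronke (weight 1/2) → 1/5; Dayo (weight 1/2) → 1/5; Bankole (weight 1) → 2/5.
Morounke predeceased; the 1/5 allotted to Morounke's branch passes to Morounke's issue by representation.
The 1/5 is divided into 2 equal shares of 1/10 among Ebele, Zainab.
Ebele is living and takes 1/10.
Zainab is living and takes 1/10.
Ronke is living and takes 1/5.
Dayo predeceased; the 1/5 allotted to Dayo's branch passes to Dayo's issue by representation.
The 1/5 is divided into 2 equal shares of 1/10 among Kehinde, Chukwudi.
Kehinde is living and takes 1/10.
Chukwudi is living and takes 1/10.
Bankole is living and takes 2/5.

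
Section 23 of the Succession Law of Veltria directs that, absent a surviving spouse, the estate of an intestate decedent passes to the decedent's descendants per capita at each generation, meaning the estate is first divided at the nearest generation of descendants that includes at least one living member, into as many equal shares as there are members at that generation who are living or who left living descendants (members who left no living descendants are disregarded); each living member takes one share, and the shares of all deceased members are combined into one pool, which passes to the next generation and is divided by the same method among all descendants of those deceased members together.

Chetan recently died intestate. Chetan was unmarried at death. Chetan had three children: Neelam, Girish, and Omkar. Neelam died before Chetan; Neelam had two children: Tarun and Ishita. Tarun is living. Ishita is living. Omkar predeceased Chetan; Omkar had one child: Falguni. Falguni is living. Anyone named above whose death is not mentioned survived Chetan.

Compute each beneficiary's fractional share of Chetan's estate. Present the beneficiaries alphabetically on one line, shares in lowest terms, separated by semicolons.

Falguni 2/9; Girish 1/3; Ishita 2/9; Tarun 2/9

There is no surviving spouse, so the entire estate passes to Chetan's descendants per capita at each generation.
At generation 1 (Neelam, Girish, Omkar) there are 3 shares of (1)/3 = 1/3 each.
Living: Girish — each takes 1/3.
Deceased: Neelam and Omkar. Their combined 2/3 is pooled and carried to generation 2.
At generation 2 (Tarun, Ishita, Falguni) there are 3 shares of (2/3)/3 = 2/9 each.
Living: Tarun, Ishita, and Falguni — each takes 2/9.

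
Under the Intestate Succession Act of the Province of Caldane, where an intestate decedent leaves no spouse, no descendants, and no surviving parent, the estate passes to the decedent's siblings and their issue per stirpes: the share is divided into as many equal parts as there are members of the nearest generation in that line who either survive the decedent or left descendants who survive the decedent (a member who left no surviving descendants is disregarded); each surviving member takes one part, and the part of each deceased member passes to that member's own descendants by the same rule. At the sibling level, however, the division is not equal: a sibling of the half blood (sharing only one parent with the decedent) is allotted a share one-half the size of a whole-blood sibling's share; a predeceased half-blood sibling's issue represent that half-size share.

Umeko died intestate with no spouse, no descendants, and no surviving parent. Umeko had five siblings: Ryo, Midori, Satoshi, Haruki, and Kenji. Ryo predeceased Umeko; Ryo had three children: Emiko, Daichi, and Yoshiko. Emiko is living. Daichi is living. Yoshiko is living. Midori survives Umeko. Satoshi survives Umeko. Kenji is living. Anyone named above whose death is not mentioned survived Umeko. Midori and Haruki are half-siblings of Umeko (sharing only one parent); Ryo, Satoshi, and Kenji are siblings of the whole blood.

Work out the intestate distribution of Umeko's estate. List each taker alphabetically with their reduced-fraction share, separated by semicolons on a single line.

Daichi 1/12; Emiko 1/12; Haruki 1/8; Kenji 1/4; Midori 1/8; Satoshi 1/4; Yoshiko 1/12

No spouse, descendants, or parent survives, so the estate passes to Umeko's siblings per stirpes.
Half-blood siblings count for one-half the weight of whole-blood siblings at the initial division.
Dividing 1 in proportion to weights (total weight 4): Ryo (weight 1) → 1/4; Midori (weight 1/2) → 1/8; Satoshi (weight 1) → 1/4; Haruki (weight 1/2) → 1/8; Kenji (weight 1) → 1/4.
Ryo predeceased; the 1/4 allotted to Ryo's branch passes to Ryo's issue by representation.
The 1/4 is divided into 3 equal shares of 1/12 among Emiko, Daichi, Yoshiko.
Emiko is living and takes 1/12.
Daichi is living and takes 1/12.
Yoshiko is living and takes 1/12.
Midori is living and takes 1/8.
Satoshi is living and takes 1/4.
Haruki is living and takes 1/8.
Kenji is living and takes 1/4.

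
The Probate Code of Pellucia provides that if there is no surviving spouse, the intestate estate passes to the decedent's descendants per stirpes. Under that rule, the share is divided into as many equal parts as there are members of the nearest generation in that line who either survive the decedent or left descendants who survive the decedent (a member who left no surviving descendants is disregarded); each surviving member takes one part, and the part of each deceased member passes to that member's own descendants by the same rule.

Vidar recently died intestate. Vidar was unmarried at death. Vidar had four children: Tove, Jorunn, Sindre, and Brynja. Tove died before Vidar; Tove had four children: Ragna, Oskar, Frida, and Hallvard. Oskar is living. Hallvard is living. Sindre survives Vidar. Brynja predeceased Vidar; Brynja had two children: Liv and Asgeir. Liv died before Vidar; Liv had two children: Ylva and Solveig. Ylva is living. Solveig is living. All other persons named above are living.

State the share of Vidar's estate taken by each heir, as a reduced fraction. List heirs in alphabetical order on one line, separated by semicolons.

Asgeir 1/8; Frida 1/16; Hallvard 1/16; Jorunn 1/4; Oskar 1/16; Ragna 1/16; Sindre 1/4; Solveig 1/16; Ylva 1/16

There is no surviving spouse, so the entire estate passes to Vidar's descendants per stirpes.
The estate is divided into 4 equal shares of 1/4 among Tove, Jorunn, Sindre, Brynja.
Tove predeceased; the 1/4 allotted to Tove's branch passes to Tove's issue by representation.
The 1/4 is divided into 4 equal shares of 1/16 among Ragna, Oskar, Frida, Hallvard.
Ragna is living and takes 1/16.
Oskar is living and takes 1/16.
Frida is living and takes 1/16.
Hallvard is living and takes 1/16.
Jorunn is living and takes 1/4.
Sindre is living and takes 1/4.
Brynja predeceased; the 1/4 allotted to Brynja's branch passes to Brynja's issue by representation.
The 1/4 is divided into 2 equal shares of 1/8 among Liv, Asgeir.
Liv predeceased; the 1/8 allotted to Liv's branch passes to Liv's issue by representation.
The 1/8 is divided into 2 equal shares of 1/16 among Ylva, Solveig.
Ylva is living and takes 1/16.
Solveig is living and takes 1/16.
Asgeir is living and takes 1/8.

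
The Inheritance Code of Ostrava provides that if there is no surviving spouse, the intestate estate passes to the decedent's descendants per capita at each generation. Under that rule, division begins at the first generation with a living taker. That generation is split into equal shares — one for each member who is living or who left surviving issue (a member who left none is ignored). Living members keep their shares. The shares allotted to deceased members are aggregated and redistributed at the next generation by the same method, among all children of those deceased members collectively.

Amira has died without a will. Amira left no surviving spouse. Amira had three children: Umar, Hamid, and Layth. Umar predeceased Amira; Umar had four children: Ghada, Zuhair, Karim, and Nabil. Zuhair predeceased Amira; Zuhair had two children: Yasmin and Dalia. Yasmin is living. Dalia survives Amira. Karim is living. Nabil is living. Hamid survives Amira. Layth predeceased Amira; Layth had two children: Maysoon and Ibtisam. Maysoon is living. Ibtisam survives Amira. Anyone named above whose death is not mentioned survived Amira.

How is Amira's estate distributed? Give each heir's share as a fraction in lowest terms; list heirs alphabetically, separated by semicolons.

Dalia 1/18; Ghada 1/9; Hamid 1/3; Ibtisam 1/9; Karim 1/9; Maysoon 1/9; Nabil 1/9; Yasmin 1/18

There is no surviving spouse, so the entire estate passes to Amira's descendants per capita at each generation.
At generation 1 (Umar, Hamid, Layth) there are 3 shares of (1)/3 = 1/3 each.
Living: Hamid — each takes 1/3.
Deceased: Umar and Layth. Their combined 2/3 is pooled and carried to generation 2.
At generation 2 (Ghada, Zuhair, Karim, Nabil, Maysoon, Ibtisam) there are 6 shares of (2/3)/6 = 1/9 each.
Living: Ghada, Karim, Nabil, Maysoon, and Ibtisam — each takes 1/9.
Deceased: Zuhair. That 1/9 share is carried to generation 3.
At generation 3 (Yasmin, Dalia) there are 2 shares of (1/9)/2 = 1/18 each.
Living: Yasmin and Dalia — each takes 1/18.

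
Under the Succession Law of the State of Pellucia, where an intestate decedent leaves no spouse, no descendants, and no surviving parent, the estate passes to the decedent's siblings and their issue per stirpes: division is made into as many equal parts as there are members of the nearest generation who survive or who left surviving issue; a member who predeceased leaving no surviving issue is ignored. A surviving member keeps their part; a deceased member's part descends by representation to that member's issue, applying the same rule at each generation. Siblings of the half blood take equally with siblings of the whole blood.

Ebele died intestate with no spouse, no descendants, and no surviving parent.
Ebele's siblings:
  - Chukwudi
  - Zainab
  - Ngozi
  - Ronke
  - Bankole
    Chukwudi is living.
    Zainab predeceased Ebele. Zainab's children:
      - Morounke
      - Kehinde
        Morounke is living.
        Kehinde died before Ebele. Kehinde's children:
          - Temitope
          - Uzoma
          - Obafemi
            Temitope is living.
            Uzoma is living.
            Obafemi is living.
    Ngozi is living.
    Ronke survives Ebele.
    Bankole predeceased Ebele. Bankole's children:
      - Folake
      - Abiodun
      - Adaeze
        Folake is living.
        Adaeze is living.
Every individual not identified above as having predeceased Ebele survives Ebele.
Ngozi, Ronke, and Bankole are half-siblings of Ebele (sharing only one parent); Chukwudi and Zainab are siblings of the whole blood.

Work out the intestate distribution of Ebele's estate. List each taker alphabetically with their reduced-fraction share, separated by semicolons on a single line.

Abiodun 1/15; Adaeze 1/15; Chukwudi 1/5; Folake 1/15; Morounke 1/10; Ngozi 1/5; Obafemi 1/30; Ronke 1/5; Temitope 1/30; Uzoma 1/30

No spouse, descendants, or parent survives, so the estate passes to Ebele's siblings per stirpes.
Half-blood and whole-blood siblings take equally under the stated rule.
The estate is divided into 5 equal shares of 1/5 among Chukwudi, Zainab, Ngozi, Ronke, Bankole.
Chukwudi is living and takes 1/5.
Zainab predeceased; the 1/5 allotted to Zainab's branch passes to Zainab's issue by representation.
The 1/5 is divided into 2 equal shares of 1/10 among Morounke, Kehinde.
Morounke is living and takes 1/10.
Kehinde predeceased; the 1/10 allotted to Kehinde's branch passes to Kehinde's issue by representation.
The 1/10 is divided into 3 equal shares of 1/30 among Temitope, Uzoma, Obafemi.
Temitope is living and takes 1/30.
Uzoma is living and takes 1/30.
Obafemi is living and takes 1/30.
Ngozi is living and takes 1/5.
Ronke is living and takes 1/5.
Bankole predeceased; the 1/5 allotted to Bankole's branch passes to Bankole's issue by representation.
The 1/5 is divided into 3 equal shares of 1/15 among Folake, Abiodun, Adaeze.
Folake is living and takes 1/15.
Abiodun is living and takes 1/15.
Adaeze is living and takes 1/15.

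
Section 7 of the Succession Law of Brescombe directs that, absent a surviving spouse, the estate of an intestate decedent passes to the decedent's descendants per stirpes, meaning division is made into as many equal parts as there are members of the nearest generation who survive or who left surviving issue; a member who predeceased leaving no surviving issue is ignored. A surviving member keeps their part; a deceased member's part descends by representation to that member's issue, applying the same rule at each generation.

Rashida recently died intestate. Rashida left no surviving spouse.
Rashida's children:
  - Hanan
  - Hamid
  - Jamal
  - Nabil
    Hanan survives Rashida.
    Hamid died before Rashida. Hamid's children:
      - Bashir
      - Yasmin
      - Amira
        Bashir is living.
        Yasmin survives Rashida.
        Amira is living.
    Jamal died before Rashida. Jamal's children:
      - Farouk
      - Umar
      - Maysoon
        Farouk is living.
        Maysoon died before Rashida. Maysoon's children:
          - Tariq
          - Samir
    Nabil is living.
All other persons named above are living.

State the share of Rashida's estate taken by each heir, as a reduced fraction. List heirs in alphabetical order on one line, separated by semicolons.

Amira 1/12; Bashir 1/12; Farouk 1/12; Hanan 1/4; Nabil 1/4; Samir 1/24; Tariq 1/24; Umar 1/12; Yasmin 1/12

There is no surviving spouse, so the entire estate passes to Rashida's descendants per stirpes.
The estate is divided into 4 equal shares of 1/4 among Hanan, Hamid, Jamal, Nabil.
Hanan is living and takes 1/4.
Hamid predeceased; the 1/4 allotted to Hamid's branch passes to Hamid's issue by representation.
The 1/4 is divided into 3 equal shares of 1/12 among Bashir, Yasmin, Amira.
Bashir is living and takes 1/12.
Yasmin is living and takes 1/12.
Amira is living and takes 1/12.
Jamal predeceased; the 1/4 allotted to Jamal's branch passes to Jamal's issue by representation.
The 1/4 is divided into 3 equal shares of 1/12 among Farouk, Umar, Maysoon.
Farouk is living and takes 1/12.
Umar is living and takes 1/12.
Maysoon predeceased; the 1/12 allotted to Maysoon's branch passes to Maysoon's issue by representation.
The 1/12 is divided into 2 equal shares of 1/24 among Tariq, Samir.
Tariq is living and takes 1/24.
Samir is living and takes 1/24.
Nabil is living and takes 1/4.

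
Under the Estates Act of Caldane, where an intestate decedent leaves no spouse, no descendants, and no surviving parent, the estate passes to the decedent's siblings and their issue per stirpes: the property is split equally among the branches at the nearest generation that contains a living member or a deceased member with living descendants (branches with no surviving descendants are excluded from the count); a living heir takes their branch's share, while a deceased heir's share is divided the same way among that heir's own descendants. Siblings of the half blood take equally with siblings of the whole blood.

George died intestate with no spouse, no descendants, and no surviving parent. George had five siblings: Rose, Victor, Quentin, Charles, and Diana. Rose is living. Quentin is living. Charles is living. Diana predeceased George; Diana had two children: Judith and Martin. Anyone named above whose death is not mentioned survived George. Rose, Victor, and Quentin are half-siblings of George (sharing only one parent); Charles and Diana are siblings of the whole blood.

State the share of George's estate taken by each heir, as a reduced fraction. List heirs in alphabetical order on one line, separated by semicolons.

Charles 1/5; Judith 1/10; Martin 1/10; Quentin 1/5; Rose 1/5; Victor 1/5

No spouse, descendants, or parent survives, so the estate passes to George's siblings per stirpes.
Half-blood and whole-blood siblings take equally under the stated rule.
The estate is divided into 5 equal shares of 1/5 among Rose, Victor, Quentin, Charles, Diana.
Rose is living and takes 1/5.
Victor is living and takes 1/5.
Quentin is living and takes 1/5.
Charles is living and takes 1/5.
Diana predeceased; the 1/5 allotted to Diana's branch passes to Diana's issue by representation.
The 1/5 is divided into 2 equal shares of 1/10 among Judith, Martin.
Judith is living and takes 1/10.
Martin is living and takes 1/10.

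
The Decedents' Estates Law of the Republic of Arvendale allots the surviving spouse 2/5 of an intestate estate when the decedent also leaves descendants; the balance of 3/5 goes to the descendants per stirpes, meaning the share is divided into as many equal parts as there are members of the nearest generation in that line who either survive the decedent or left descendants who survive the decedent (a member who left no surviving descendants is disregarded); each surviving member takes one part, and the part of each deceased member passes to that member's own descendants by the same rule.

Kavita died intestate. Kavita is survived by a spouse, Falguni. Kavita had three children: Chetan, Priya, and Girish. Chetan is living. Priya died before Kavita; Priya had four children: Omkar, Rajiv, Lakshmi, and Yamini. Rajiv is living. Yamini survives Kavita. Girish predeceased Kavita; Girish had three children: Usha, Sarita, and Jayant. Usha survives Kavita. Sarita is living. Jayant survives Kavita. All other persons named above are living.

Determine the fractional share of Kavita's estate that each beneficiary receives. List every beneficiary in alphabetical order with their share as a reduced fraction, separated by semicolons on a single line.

Falguni, as surviving spouse, takes 2/5.
The remaining 3/5 passes to Kavita's descendants per stirpes.
The 3/5 is divided into 3 equal shares of 1/5 among Chetan, Priya, Girish.
Chetan is living and takes 1/5.
Priya predeceased; the 1/5 allotted to Priya's branch passes to Priya's issue by representation.
The 1/5 is divided into 4 equal shares of 1/20 among Omkar, Rajiv, Lakshmi, Yamini.
Omkar is living and takes 1/20.
Rajiv is living and takes 1/20.
Lakshmi is living and takes 1/20.
Yamini is living and takes 1/20.
Girish predeceased; the 1/5 allotted to Girish's branch passes to Girish's issue by representation.
The 1/5 is divided into 3 equal shares of 1/15 among Usha, Sarita, Jayant.
Usha is living and takes 1/15.
Sarita is living and takes 1/15.
Jayant is living and takes 1/15.

Chetan 1/5; Falguni 2/5; Jayant 1/15; Lakshmi 1/20; Omkar 1/20; Rajiv 1/20; Sarita 1/15; Usha 1/15; Yamini 1/20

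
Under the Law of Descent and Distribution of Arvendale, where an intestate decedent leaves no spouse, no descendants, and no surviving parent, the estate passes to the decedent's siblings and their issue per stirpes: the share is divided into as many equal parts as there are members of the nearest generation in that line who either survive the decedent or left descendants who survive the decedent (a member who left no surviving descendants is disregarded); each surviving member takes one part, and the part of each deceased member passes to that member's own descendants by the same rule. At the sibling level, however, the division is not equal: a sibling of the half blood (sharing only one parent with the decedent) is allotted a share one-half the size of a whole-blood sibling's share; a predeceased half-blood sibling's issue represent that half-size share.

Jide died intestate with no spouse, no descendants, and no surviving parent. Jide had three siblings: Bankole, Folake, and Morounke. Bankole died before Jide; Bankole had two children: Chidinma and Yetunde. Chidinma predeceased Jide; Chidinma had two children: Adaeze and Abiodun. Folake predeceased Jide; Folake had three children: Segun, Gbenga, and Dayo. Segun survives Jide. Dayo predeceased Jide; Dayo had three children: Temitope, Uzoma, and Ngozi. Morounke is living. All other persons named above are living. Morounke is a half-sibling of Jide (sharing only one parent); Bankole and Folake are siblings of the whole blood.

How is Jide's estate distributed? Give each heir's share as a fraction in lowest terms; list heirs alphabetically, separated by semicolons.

No spouse, descendants, or parent survives, so the estate passes to Jide's siblings per stirpes.
Half-blood siblings count for one-half the weight of whole-blood siblings at the initial division.
Dividing 1 in proportion to weights (total weight 5/2): Bankole (weight 1) → 2/5; Folake (weight 1) → 2/5; Morounke (weight 1/2) → 1/5.
Bankole predeceased; the 2/5 allotted to Bankole's branch passes to Bankole's issue by representation.
The 2/5 is divided into 2 equal shares of 1/5 among Chidinma, Yetunde.
Chidinma predeceased; the 1/5 allotted to Chidinma's branch passes to Chidinma's issue by representation.
The 1/5 is divided into 2 equal shares of 1/10 among Adaeze, Abiodun.
Adaeze is living and takes 1/10.
Abiodun is living and takes 1/10.
Yetunde is living and takes 1/5.
Folake predeceased; the 2/5 allotted to Folake's branch passes to Folake's issue by representation.
The 2/5 is divided into 3 equal shares of 2/15 among Segun, Gbenga, Dayo.
Segun is living and takes 2/15.
Gbenga is living and takes 2/15.
Dayo predeceased; the 2/15 allotted to Dayo's branch passes to Dayo's issue by representation.
The 2/15 is divided into 3 equal shares of 2/45 among Temitope, Uzoma, Ngozi.
Temitope is living and takes 2/45.
Uzoma is living and takes 2/45.
Ngozi is living and takes 2/45.
Morounke is living and takes 1/5.

Abiodun 1/10; Adaeze 1/10; Gbenga 2/15; Morounke 1/5; Ngozi 2/45; Segun 2/15; Temitope 2/45; Uzoma 2/45; Yetunde 1/5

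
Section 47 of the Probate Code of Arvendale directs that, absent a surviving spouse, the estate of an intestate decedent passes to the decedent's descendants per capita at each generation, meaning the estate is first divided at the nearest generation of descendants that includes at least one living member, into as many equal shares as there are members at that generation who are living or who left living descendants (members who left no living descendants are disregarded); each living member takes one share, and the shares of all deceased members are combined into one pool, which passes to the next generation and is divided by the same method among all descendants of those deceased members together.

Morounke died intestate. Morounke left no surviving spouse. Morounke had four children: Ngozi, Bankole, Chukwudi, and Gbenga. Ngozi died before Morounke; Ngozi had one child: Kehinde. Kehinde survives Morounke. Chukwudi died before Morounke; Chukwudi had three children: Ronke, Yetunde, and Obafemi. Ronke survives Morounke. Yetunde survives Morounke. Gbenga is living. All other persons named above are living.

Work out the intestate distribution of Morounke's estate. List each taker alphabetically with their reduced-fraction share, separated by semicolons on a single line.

There is no surviving spouse, so the entire estate passes to Morounke's descendants per capita at each generation.
At generation 1 (Ngozi, Bankole, Chukwudi, Gbenga) there are 4 shares of (1)/4 = 1/4 each.
Living: Bankole and Gbenga — each takes 1/4.
Deceased: Ngozi and Chukwudi. Their combined 1/2 is pooled and carried to generation 2.
At generation 2 (Kehinde, Ronke, Yetunde, Obafemi) there are 4 shares of (1/2)/4 = 1/8 each.
Living: Kehinde, Ronke, Yetunde, and Obafemi — each takes 1/8.

Bankole 1/4; Gbenga 1/4; Kehinde 1/8; Obafemi 1/8; Ronke 1/8; Yetunde 1/8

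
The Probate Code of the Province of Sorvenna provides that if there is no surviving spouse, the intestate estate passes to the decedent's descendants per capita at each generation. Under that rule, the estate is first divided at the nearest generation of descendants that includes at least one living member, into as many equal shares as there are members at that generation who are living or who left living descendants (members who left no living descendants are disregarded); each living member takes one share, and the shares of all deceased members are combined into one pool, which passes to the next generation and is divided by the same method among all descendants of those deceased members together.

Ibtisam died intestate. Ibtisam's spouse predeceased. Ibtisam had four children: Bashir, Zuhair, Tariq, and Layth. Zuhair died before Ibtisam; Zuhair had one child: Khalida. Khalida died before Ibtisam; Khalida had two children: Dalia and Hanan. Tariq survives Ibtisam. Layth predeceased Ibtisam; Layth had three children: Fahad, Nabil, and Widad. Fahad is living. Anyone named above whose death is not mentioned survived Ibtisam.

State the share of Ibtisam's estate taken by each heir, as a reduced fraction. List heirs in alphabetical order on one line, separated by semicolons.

Bashir 1/4; Dalia 1/16; Fahad 1/8; Hanan 1/16; Nabil 1/8; Tariq 1/4; Widad 1/8

There is no surviving spouse, so the entire estate passes to Ibtisam's descendants per capita at each generation.
At generation 1 (Bashir, Zuhair, Tariq, Layth) there are 4 shares of (1)/4 = 1/4 each.
Living: Bashir and Tariq — each takes 1/4.
Deceased: Zuhair and Layth. Their combined 1/2 is pooled and carried to generation 2.
At generation 2 (Khalida, Fahad, Nabil, Widad) there are 4 shares of (1/2)/4 = 1/8 each.
Living: Fahad, Nabil, and Widad — each takes 1/8.
Deceased: Khalida. That 1/8 share is carried to generation 3.
At generation 3 (Dalia, Hanan) there are 2 shares of (1/8)/2 = 1/16 each.
Living: Dalia and Hanan — each takes 1/16.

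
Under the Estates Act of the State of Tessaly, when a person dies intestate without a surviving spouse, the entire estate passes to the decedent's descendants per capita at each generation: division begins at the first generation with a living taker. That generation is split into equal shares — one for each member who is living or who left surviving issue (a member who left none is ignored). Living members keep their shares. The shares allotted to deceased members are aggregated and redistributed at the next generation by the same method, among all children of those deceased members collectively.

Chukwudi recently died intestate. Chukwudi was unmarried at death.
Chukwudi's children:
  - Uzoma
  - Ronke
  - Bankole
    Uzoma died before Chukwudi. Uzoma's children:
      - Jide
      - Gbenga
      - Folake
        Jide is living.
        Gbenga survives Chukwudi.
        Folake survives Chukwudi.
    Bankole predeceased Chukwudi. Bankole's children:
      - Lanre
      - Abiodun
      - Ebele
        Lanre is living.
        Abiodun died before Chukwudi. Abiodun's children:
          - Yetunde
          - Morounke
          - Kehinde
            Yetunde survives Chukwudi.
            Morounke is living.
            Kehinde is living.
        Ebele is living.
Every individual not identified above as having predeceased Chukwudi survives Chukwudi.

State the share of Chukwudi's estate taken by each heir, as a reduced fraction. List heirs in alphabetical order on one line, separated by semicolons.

Ebele 1/9; Folake 1/9; Gbenga 1/9; Jide 1/9; Kehinde 1/27; Lanre 1/9; Morounke 1/27; Ronke 1/3; Yetunde 1/27

There is no surviving spouse, so the entire estate passes to Chukwudi's descendants per capita at each generation.
At generation 1 (Uzoma, Ronke, Bankole) there are 3 shares of (1)/3 = 1/3 each.
Living: Ronke — each takes 1/3.
Deceased: Uzoma and Bankole. Their combined 2/3 is pooled and carried to generation 2.
At generation 2 (Jide, Gbenga, Folake, Lanre, Abiodun, Ebele) there are 6 shares of (2/3)/6 = 1/9 each.
Living: Jide, Gbenga, Folake, Lanre, and Ebele — each takes 1/9.
Deceased: Abiodun. That 1/9 share is carried to generation 3.
At generation 3 (Yetunde, Morounke, Kehinde) there are 3 shares of (1/9)/3 = 1/27 each.
Living: Yetunde, Morounke, and Kehinde — each takes 1/27.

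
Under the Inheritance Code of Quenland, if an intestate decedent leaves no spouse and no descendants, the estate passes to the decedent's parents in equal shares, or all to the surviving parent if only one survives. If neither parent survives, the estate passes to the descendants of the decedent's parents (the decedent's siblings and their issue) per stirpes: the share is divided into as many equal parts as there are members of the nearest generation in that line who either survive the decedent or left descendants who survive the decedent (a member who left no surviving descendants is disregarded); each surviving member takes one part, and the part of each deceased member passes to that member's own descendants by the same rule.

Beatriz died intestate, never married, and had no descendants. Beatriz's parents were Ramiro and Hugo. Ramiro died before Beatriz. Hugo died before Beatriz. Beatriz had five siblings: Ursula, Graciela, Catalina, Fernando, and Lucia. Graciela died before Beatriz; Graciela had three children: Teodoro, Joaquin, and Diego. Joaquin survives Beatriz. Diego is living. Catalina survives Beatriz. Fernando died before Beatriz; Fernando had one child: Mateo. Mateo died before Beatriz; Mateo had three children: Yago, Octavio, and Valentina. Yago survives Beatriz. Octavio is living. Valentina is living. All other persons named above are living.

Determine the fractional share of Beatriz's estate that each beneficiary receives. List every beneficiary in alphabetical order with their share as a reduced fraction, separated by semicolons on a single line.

Neither parent survives and there are no descendants, so the estate passes to Beatriz's siblings and their issue per stirpes.
The estate is divided into 5 equal shares of 1/5 among Ursula, Graciela, Catalina, Fernando, Lucia.
Ursula is living and takes 1/5.
Graciela predeceased; the 1/5 allotted to Graciela's branch passes to Graciela's issue by representation.
The 1/5 is divided into 3 equal shares of 1/15 among Teodoro, Joaquin, Diego.
Teodoro is living and takes 1/15.
Joaquin is living and takes 1/15.
Diego is living and takes 1/15.
Catalina is living and takes 1/5.
Fernando predeceased; the 1/5 allotted to Fernando's branch passes to Fernando's issue by representation.
Mateo's line is the sole branch at this level, so the full 1/5 passes to Mateo's issue by representation.
The 1/5 is divided into 3 equal shares of 1/15 among Yago, Octavio, Valentina.
Yago is living and takes 1/15.
Octavio is living and takes 1/15.
Valentina is living and takes 1/15.
Lucia is living and takes 1/5.

Catalina 1/5; Diego 1/15; Joaquin 1/15; Lucia 1/5; Octavio 1/15; Teodoro 1/15; Ursula 1/5; Valentina 1/15; Yago 1/15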